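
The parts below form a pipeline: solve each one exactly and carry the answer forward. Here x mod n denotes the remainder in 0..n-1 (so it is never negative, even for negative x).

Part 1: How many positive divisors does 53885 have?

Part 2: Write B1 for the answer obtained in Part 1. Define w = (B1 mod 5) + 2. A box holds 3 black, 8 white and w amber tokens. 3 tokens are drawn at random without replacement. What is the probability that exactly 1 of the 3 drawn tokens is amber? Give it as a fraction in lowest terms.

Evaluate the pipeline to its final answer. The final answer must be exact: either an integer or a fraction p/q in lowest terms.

Part 1: 53885 = 5 * 13 * 829; number of divisors = (1+1) * (1+1) * (1+1) = 8; answer 8
Part 2: B1 = 8; w = 5; total draws C(16,3) = 560; favorable C(5,1)*C(11,2) = 275; P = 55/112; answer 55/112

55/112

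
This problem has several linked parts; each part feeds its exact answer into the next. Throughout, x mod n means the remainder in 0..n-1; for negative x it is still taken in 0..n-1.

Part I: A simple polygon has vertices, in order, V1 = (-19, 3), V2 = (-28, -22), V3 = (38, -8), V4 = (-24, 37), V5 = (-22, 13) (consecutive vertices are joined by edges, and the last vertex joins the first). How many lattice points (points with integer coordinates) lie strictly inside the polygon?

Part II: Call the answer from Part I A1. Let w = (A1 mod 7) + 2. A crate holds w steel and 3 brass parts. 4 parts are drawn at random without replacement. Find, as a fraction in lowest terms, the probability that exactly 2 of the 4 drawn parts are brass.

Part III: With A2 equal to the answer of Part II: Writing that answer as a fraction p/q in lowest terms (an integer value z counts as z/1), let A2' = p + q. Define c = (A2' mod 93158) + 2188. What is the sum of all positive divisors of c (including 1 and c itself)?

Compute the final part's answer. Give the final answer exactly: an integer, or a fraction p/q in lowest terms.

2304

Part I: cross terms: (-19*-22 - -28*3)=502, (-28*-8 - 38*-22)=1060, (38*37 - -24*-8)=1214, (-24*13 - -22*37)=502, (-22*3 - -19*13)=181; twice the area = |3459| = 3459; area = 3459/2; boundary points = 1 + 2 + 1 + 2 + 1 = 7; strictly interior points = area - boundary/2 + 1 = 1727; answer 1727
Part II: A1 = 1727; w = 7; total draws C(10,4) = 210; favorable C(3,2)*C(7,2) = 63; P = 3/10; answer 3/10
Part III: A2 = 3/10; threaded value p + q = 13; c = 2201; 2201 = 31 * 71; sigma = (1 + 31) * (1 + 71) = 32 * 72 = 2304; answer 2304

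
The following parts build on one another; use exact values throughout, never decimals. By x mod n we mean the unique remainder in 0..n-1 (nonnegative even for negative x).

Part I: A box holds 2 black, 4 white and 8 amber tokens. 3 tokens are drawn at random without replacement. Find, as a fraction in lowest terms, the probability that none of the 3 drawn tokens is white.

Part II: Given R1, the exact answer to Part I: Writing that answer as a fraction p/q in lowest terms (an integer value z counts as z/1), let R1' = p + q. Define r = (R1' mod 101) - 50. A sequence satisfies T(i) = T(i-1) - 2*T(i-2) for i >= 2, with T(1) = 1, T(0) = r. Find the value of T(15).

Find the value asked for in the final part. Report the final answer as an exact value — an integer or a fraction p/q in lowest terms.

-5549

Part I: total draws C(14,3) = 364; favorable C(10,3) = 120; P = 30/91; answer 30/91
Part II: R1 = 30/91; threaded value p + q = 121; r = -30; T(2) = 1*(1) - 2*(-30) = 61; iterating: T(2)=61, T(3)=59, T(4)=-63, T(5)=-181, T(6)=-55, T(7)=307, T(8)=417, T(9)=-197, T(10)=-1031, T(11)=-637, T(12)=1425, T(13)=2699, T(14)=-151, T(15)=-5549; answer -5549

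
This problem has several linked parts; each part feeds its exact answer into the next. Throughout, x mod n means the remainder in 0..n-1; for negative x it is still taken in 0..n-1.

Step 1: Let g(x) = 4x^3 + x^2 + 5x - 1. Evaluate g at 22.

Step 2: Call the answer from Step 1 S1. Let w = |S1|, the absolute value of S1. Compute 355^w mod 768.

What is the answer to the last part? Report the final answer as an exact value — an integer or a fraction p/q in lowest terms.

163

Step 1: 4*(22)^3 + 1*(22)^2 + 5*(22)^1 - 1 = (42592) + (484) + (110) + (-1) = 43185; answer 43185
Step 2: S1 = 43185; w = 43185; squarings mod 768: 355^1=355, 355^2=73, 355^4=721, 355^8=673, 355^16=577, 355^32=385, 355^64=1, 355^128=1, 355^256=1, 355^512=1, 355^1024=1, 355^2048=1, 355^4096=1, 355^8192=1, 355^16384=1, 355^32768=1; 355^43185 = 355^1 * 355^16 * 355^32 * 355^128 * 355^2048 * 355^8192 * 355^32768 = 163 (mod 768); answer 163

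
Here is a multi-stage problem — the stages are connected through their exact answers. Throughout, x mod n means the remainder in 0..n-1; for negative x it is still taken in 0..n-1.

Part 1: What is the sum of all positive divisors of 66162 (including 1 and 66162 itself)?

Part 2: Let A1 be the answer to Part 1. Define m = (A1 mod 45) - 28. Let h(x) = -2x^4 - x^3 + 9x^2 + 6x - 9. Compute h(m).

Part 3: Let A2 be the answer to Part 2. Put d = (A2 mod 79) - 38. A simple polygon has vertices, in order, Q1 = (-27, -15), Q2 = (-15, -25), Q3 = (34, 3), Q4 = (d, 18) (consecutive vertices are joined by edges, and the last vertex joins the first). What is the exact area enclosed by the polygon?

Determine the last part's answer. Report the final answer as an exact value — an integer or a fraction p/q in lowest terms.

2173/2

Part 1: 66162 = 2 * 3 * 11027; sigma = (1 + 2) * (1 + 3) * (1 + 11027) = 3 * 4 * 11028 = 132336; answer 132336
Part 2: A1 = 132336; m = 8; -2*(8)^4 - 1*(8)^3 + 9*(8)^2 + 6*(8)^1 - 9 = (-8192) + (-512) + (576) + (48) + (-9) = -8089; answer -8089
Part 3: A2 = -8089; d = 10; cross terms: (-27*-25 - -15*-15)=450, (-15*3 - 34*-25)=805, (34*18 - 10*3)=582, (10*-15 - -27*18)=336; twice the area = |2173| = 2173; area = 2173/2; answer 2173/2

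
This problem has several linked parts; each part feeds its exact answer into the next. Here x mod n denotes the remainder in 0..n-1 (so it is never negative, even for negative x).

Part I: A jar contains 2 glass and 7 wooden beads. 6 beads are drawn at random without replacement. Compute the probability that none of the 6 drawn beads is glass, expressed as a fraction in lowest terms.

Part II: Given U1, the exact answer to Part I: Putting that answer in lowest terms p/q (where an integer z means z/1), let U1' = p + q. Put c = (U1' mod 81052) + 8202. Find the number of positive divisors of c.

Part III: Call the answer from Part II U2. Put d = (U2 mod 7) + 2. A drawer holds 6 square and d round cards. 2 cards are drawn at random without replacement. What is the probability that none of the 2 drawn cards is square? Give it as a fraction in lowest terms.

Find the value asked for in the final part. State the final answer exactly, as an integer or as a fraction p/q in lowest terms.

Part I: total draws C(9,6) = 84; favorable C(7,6) = 7; P = 1/12; answer 1/12
Part II: U1 = 1/12; threaded value p + q = 13; c = 8215; 8215 = 5 * 31 * 53; number of divisors = (1+1) * (1+1) * (1+1) = 8; answer 8
Part III: U2 = 8; d = 3; total draws C(9,2) = 36; favorable C(3,2) = 3; P = 1/12; answer 1/12

1/12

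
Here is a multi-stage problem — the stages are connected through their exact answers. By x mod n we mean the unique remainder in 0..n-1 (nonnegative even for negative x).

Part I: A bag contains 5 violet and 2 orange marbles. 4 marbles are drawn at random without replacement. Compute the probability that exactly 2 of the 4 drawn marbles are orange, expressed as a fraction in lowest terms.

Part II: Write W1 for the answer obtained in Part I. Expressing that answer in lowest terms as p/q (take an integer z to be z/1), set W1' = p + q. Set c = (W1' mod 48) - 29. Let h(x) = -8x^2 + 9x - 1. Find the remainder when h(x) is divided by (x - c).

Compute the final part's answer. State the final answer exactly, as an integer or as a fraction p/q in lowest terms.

-3381

Part I: total draws C(7,4) = 35; favorable C(2,2)*C(5,2) = 10; P = 2/7; answer 2/7
Part II: W1 = 2/7; threaded value p + q = 9; c = -20; remainder = value at the root: -8*(-20)^2 + 9*(-20)^1 - 1 = (-3200) + (-180) + (-1) = -3381; answer -3381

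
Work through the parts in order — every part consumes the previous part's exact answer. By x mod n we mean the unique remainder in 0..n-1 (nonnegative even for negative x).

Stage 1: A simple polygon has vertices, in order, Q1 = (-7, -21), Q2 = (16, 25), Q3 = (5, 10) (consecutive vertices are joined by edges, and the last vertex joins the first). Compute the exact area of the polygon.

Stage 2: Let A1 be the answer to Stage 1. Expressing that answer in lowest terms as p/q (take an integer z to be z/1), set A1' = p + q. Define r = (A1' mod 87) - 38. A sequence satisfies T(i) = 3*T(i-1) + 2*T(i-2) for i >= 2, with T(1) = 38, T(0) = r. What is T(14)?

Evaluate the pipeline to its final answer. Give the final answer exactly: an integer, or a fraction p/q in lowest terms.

Stage 1: cross terms: (-7*25 - 16*-21)=161, (16*10 - 5*25)=35, (5*-21 - -7*10)=-35; twice the area = |161| = 161; area = 161/2; answer 161/2
Stage 2: A1 = 161/2; threaded value p + q = 163; r = 38; T(2) = 3*(38) + 2*(38) = 190; iterating: T(2)=190, T(3)=646, T(4)=2318, T(5)=8246, T(6)=29374, T(7)=104614, T(8)=372590, T(9)=1326998, T(10)=4726174, T(11)=16832518, T(12)=59949902, T(13)=213514742, T(14)=760444030; answer 760444030

760444030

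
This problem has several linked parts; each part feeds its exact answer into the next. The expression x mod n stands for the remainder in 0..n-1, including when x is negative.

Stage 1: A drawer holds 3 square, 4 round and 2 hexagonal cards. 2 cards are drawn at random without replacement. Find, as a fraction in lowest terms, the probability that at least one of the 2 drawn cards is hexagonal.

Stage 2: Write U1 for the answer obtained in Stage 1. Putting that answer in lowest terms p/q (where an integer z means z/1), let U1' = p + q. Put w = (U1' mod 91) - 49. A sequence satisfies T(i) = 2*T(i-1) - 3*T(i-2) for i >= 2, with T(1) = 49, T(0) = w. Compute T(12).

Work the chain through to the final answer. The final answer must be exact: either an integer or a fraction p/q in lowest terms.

-47788

Stage 1: total draws C(9,2) = 36; complement C(7,2) = 21; favorable 36 - 21 = 15; P = 5/12; answer 5/12
Stage 2: U1 = 5/12; threaded value p + q = 17; w = -32; T(2) = 2*(49) - 3*(-32) = 194; iterating: T(2)=194, T(3)=241, T(4)=-100, T(5)=-923, T(6)=-1546, T(7)=-323, T(8)=3992, T(9)=8953, T(10)=5930, T(11)=-14999, T(12)=-47788; answer -47788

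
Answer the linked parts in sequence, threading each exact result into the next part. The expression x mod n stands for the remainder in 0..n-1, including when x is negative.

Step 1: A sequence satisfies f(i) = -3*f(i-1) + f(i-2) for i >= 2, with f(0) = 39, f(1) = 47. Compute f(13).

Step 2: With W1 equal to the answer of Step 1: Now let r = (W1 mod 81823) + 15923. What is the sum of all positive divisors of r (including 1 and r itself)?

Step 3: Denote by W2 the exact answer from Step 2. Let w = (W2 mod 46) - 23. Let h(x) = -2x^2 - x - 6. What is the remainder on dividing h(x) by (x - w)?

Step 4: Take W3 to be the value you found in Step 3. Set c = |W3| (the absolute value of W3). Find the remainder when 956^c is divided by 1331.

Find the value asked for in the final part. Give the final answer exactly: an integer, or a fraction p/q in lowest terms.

890

Step 1: f(2) = -3*(47) + 1*(39) = -102; iterating: f(2)=-102, f(3)=353, f(4)=-1161, f(5)=3836, f(6)=-12669, f(7)=41843, f(8)=-138198, f(9)=456437, f(10)=-1507509, f(11)=4978964, f(12)=-16444401, f(13)=54312167; answer 54312167
Step 2: W1 = 54312167; r = 79441; 79441 = 17 * 4673; sigma = (1 + 17) * (1 + 4673) = 18 * 4674 = 84132; answer 84132
Step 3: W2 = 84132; w = 21; remainder = value at the root: -2*(21)^2 - 1*(21)^1 - 6 = (-882) + (-21) + (-6) = -909; answer -909
Step 4: W3 = -909; c = 909; squarings mod 1331: 956^1=956, 956^2=870, 956^4=892, 956^8=1057, 956^16=540, 956^32=111, 956^64=342, 956^128=1167, 956^256=276, 956^512=309; 956^909 = 956^1 * 956^4 * 956^8 * 956^128 * 956^256 * 956^512 = 890 (mod 1331); answer 890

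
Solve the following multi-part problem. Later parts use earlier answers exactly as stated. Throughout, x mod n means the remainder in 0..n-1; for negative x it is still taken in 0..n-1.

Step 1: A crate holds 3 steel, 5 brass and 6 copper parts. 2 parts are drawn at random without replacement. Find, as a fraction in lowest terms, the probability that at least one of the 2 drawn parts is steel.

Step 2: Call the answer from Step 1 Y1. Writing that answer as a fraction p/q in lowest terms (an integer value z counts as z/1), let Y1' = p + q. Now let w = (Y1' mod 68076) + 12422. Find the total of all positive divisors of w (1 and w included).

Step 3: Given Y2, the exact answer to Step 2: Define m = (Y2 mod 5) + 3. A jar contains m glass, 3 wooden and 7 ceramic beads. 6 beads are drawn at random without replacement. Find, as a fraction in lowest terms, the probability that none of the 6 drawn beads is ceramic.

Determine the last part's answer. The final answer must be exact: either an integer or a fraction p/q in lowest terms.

1/1716

Step 1: total draws C(14,2) = 91; complement C(11,2) = 55; favorable 91 - 55 = 36; P = 36/91; answer 36/91
Step 2: Y1 = 36/91; threaded value p + q = 127; w = 12549; 12549 = 3 * 47 * 89; sigma = (1 + 3) * (1 + 47) * (1 + 89) = 4 * 48 * 90 = 17280; answer 17280
Step 3: Y2 = 17280; m = 3; total draws C(13,6) = 1716; favorable C(6,6) = 1; P = 1/1716; answer 1/1716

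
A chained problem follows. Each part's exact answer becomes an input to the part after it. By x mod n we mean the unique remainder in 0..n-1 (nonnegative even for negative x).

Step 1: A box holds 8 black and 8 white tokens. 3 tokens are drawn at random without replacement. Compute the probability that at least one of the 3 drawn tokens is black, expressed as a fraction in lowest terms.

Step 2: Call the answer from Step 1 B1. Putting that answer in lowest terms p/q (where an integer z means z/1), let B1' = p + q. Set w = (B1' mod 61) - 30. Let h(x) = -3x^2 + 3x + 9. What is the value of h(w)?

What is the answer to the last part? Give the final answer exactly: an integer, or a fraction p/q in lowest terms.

-387

Step 1: total draws C(16,3) = 560; complement C(8,3) = 56; favorable 560 - 56 = 504; P = 9/10; answer 9/10
Step 2: B1 = 9/10; threaded value p + q = 19; w = -11; -3*(-11)^2 + 3*(-11)^1 + 9 = (-363) + (-33) + (9) = -387; answer -387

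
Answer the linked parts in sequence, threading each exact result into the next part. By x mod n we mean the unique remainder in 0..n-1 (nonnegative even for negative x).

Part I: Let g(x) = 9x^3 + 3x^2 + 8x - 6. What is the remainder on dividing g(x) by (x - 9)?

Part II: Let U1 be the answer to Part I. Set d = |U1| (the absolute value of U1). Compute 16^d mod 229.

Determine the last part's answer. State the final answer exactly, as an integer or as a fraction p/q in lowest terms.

165

Part I: remainder = value at the root: 9*(9)^3 + 3*(9)^2 + 8*(9)^1 - 6 = (6561) + (243) + (72) + (-6) = 6870; answer 6870
Part II: U1 = 6870; d = 6870; squarings mod 229: 16^1=16, 16^2=27, 16^4=42, 16^8=161, 16^16=44, 16^32=104, 16^64=53, 16^128=61, 16^256=57, 16^512=43, 16^1024=17, 16^2048=60, 16^4096=165; 16^6870 = 16^2 * 16^4 * 16^16 * 16^64 * 16^128 * 16^512 * 16^2048 * 16^4096 = 165 (mod 229); answer 165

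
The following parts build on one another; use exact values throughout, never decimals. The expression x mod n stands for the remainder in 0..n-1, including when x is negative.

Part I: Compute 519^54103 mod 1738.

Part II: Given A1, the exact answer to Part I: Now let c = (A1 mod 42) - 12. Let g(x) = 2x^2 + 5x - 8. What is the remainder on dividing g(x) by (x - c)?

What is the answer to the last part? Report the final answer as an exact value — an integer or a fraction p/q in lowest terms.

Part I: squarings mod 1738: 519^1=519, 519^2=1709, 519^4=841, 519^8=1653, 519^16=273, 519^32=1533, 519^64=313, 519^128=641, 519^256=713, 519^512=873, 519^1024=885, 519^2048=1125, 519^4096=361, 519^8192=1709, 519^16384=841, 519^32768=1653; 519^54103 = 519^1 * 519^2 * 519^4 * 519^16 * 519^64 * 519^256 * 519^512 * 519^4096 * 519^16384 * 519^32768 = 569 (mod 1738); answer 569
Part II: A1 = 569; c = 11; remainder = value at the root: 2*(11)^2 + 5*(11)^1 - 8 = (242) + (55) + (-8) = 289; answer 289

289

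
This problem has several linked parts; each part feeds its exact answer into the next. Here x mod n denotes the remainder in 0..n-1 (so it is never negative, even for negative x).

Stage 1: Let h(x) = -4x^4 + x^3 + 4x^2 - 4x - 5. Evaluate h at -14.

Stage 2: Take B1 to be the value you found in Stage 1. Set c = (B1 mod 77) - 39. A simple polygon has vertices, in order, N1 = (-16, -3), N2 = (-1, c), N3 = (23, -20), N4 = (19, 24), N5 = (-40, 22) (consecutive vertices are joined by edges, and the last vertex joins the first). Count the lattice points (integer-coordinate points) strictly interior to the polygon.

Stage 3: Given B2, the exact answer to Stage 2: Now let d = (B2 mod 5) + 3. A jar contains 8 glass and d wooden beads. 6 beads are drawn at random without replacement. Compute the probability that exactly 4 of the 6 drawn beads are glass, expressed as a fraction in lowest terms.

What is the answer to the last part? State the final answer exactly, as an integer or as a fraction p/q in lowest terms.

42/143

Stage 1: -4*(-14)^4 + 1*(-14)^3 + 4*(-14)^2 - 4*(-14)^1 - 5 = (-153664) + (-2744) + (784) + (56) + (-5) = -155573; answer -155573
Stage 2: B1 = -155573; c = 5; cross terms: (-16*5 - -1*-3)=-83, (-1*-20 - 23*5)=-95, (23*24 - 19*-20)=932, (19*22 - -40*24)=1378, (-40*-3 - -16*22)=472; twice the area = |2604| = 2604; area = 1302; boundary points = 1 + 1 + 4 + 1 + 1 = 8; strictly interior points = area - boundary/2 + 1 = 1299; answer 1299
Stage 3: B2 = 1299; d = 7; total draws C(15,6) = 5005; favorable C(8,4)*C(7,2) = 1470; P = 42/143; answer 42/143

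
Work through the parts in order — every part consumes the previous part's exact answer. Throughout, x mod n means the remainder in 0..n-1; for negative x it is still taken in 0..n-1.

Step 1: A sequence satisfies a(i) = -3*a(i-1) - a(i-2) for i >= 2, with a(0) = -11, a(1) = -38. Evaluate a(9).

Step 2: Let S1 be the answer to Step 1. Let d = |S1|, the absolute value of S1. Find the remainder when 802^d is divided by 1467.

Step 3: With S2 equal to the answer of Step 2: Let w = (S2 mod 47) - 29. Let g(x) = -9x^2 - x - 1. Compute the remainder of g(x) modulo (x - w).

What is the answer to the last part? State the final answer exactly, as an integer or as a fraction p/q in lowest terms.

Step 1: a(2) = -3*(-38) - 1*(-11) = 125; iterating: a(2)=125, a(3)=-337, a(4)=886, a(5)=-2321, a(6)=6077, a(7)=-15910, a(8)=41653, a(9)=-109049; answer -109049
Step 2: S1 = -109049; d = 109049; squarings mod 1467: 802^1=802, 802^2=658, 802^4=199, 802^8=1459, 802^16=64, 802^32=1162, 802^64=604, 802^128=1000, 802^256=973, 802^512=514, 802^1024=136, 802^2048=892, 802^4096=550, 802^8192=298, 802^16384=784, 802^32768=1450, 802^65536=289; 802^109049 = 802^1 * 802^8 * 802^16 * 802^32 * 802^64 * 802^128 * 802^256 * 802^2048 * 802^8192 * 802^32768 * 802^65536 = 892 (mod 1467); answer 892
Step 3: S2 = 892; w = 17; remainder = value at the root: -9*(17)^2 - 1*(17)^1 - 1 = (-2601) + (-17) + (-1) = -2619; answer -2619

-2619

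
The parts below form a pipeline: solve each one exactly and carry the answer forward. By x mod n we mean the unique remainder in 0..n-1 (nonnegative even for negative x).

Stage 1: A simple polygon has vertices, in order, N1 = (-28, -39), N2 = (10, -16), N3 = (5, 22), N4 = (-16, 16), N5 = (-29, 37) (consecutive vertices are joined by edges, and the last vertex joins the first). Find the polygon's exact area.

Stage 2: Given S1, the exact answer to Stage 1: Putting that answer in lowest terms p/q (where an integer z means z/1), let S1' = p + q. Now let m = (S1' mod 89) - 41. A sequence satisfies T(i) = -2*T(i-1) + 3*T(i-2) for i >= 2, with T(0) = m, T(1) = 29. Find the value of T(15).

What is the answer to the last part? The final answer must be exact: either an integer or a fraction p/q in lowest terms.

Stage 1: cross terms: (-28*-16 - 10*-39)=838, (10*22 - 5*-16)=300, (5*16 - -16*22)=432, (-16*37 - -29*16)=-128, (-29*-39 - -28*37)=2167; twice the area = |3609| = 3609; area = 3609/2; answer 3609/2
Stage 2: S1 = 3609/2; threaded value p + q = 3611; m = 10; T(2) = -2*(29) + 3*(10) = -28; iterating: T(2)=-28, T(3)=143, T(4)=-370, T(5)=1169, T(6)=-3448, T(7)=10403, T(8)=-31150, T(9)=93509, T(10)=-280468, T(11)=841463, T(12)=-2524330, T(13)=7573049, T(14)=-22719088, T(15)=68157323; answer 68157323

68157323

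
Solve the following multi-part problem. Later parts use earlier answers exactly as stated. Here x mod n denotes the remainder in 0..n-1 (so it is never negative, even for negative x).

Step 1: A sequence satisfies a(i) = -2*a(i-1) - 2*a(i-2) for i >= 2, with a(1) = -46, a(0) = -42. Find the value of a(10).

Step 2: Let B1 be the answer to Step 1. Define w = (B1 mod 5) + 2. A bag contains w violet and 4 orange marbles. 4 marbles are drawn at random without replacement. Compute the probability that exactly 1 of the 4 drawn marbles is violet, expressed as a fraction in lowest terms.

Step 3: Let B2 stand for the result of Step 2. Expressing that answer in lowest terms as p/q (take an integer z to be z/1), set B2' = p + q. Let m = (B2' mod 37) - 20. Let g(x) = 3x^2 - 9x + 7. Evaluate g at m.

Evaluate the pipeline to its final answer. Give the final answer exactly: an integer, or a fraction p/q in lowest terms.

397

Step 1: a(2) = -2*(-46) - 2*(-42) = 176; iterating: a(2)=176, a(3)=-260, a(4)=168, a(5)=184, a(6)=-704, a(7)=1040, a(8)=-672, a(9)=-736, a(10)=2816; answer 2816
Step 2: B1 = 2816; w = 3; total draws C(7,4) = 35; favorable C(3,1)*C(4,3) = 12; P = 12/35; answer 12/35
Step 3: B2 = 12/35; threaded value p + q = 47; m = -10; 3*(-10)^2 - 9*(-10)^1 + 7 = (300) + (90) + (7) = 397; answer 397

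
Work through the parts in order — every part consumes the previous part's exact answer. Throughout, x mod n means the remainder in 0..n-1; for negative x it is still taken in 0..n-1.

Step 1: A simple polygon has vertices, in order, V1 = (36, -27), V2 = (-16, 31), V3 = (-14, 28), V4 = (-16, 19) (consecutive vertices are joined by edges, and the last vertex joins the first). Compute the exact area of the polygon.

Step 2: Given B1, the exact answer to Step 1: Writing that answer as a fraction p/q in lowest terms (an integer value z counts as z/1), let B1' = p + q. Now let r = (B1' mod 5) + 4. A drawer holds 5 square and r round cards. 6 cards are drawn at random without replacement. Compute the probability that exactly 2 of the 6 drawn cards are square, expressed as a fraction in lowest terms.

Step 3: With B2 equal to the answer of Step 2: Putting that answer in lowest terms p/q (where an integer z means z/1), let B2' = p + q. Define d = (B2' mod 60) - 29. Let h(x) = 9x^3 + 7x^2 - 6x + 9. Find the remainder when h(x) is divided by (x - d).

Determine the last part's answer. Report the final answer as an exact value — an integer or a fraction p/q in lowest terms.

-153

Step 1: cross terms: (36*31 - -16*-27)=684, (-16*28 - -14*31)=-14, (-14*19 - -16*28)=182, (-16*-27 - 36*19)=-252; twice the area = |600| = 600; area = 300; answer 300
Step 2: B1 = 300; threaded value p + q = 301; r = 5; total draws C(10,6) = 210; favorable C(5,2)*C(5,4) = 50; P = 5/21; answer 5/21
Step 3: B2 = 5/21; threaded value p + q = 26; d = -3; remainder = value at the root: 9*(-3)^3 + 7*(-3)^2 - 6*(-3)^1 + 9 = (-243) + (63) + (18) + (9) = -153; answer -153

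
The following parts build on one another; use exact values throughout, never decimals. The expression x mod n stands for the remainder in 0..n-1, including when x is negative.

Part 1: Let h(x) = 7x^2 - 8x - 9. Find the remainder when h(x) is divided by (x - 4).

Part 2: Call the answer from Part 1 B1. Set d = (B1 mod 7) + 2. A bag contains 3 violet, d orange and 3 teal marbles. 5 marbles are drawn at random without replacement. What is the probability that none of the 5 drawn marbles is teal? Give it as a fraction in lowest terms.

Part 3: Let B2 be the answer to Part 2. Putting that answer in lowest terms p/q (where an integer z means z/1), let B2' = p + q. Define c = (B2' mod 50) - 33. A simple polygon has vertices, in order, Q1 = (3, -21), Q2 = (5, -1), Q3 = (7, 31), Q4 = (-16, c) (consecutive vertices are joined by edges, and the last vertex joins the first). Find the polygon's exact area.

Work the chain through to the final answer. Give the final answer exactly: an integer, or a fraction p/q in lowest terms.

Part 1: remainder = value at the root: 7*(4)^2 - 8*(4)^1 - 9 = (112) + (-32) + (-9) = 71; answer 71
Part 2: B1 = 71; d = 3; total draws C(9,5) = 126; favorable C(6,5) = 6; P = 1/21; answer 1/21
Part 3: B2 = 1/21; threaded value p + q = 22; c = -11; cross terms: (3*-1 - 5*-21)=102, (5*31 - 7*-1)=162, (7*-11 - -16*31)=419, (-16*-21 - 3*-11)=369; twice the area = |1052| = 1052; area = 526; answer 526

526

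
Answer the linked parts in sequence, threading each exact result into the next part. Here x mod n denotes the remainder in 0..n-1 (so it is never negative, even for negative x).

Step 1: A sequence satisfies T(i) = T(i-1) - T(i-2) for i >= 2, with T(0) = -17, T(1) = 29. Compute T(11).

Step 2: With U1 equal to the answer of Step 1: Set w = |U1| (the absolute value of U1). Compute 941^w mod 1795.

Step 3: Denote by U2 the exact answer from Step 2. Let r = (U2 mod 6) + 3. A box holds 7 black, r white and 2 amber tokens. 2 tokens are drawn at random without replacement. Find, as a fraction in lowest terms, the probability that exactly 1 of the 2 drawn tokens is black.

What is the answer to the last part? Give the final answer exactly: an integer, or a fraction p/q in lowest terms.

7/13

Step 1: T(2) = 1*(29) - 1*(-17) = 46; iterating: T(2)=46, T(3)=17, T(4)=-29, T(5)=-46, T(6)=-17, T(7)=29, T(8)=46, T(9)=17, T(10)=-29, T(11)=-46; answer -46
Step 2: U1 = -46; w = 46; squarings mod 1795: 941^1=941, 941^2=546, 941^4=146, 941^8=1571, 941^16=1711, 941^32=1671; 941^46 = 941^2 * 941^4 * 941^8 * 941^32 = 1676 (mod 1795); answer 1676
Step 3: U2 = 1676; r = 5; total draws C(14,2) = 91; favorable C(7,1)*C(7,1) = 49; P = 7/13; answer 7/13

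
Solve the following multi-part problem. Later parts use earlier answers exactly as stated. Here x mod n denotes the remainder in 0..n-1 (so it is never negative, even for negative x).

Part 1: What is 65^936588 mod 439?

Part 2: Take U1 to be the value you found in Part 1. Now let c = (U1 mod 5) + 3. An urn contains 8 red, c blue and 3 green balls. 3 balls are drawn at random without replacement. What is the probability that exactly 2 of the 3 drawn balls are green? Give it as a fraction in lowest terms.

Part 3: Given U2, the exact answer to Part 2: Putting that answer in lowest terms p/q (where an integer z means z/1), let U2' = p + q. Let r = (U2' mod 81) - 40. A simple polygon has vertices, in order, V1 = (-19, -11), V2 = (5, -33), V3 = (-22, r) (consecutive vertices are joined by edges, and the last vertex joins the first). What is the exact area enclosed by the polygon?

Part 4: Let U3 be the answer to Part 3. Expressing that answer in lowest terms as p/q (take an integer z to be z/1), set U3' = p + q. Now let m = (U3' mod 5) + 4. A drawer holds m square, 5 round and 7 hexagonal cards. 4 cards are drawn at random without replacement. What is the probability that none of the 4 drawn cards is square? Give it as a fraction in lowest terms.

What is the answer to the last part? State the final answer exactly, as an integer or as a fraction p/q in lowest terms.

Part 1: squarings mod 439: 65^1=65, 65^2=274, 65^4=7, 65^8=49, 65^16=206, 65^32=292, 65^64=98, 65^128=385, 65^256=282, 65^512=65, 65^1024=274, 65^2048=7, 65^4096=49, 65^8192=206, 65^16384=292, 65^32768=98, 65^65536=385, 65^131072=282, 65^262144=65, 65^524288=274; 65^936588 = 65^4 * 65^8 * 65^128 * 65^512 * 65^2048 * 65^16384 * 65^131072 * 65^262144 * 65^524288 = 290 (mod 439); answer 290
Part 2: U1 = 290; c = 3; total draws C(14,3) = 364; favorable C(3,2)*C(11,1) = 33; P = 33/364; answer 33/364
Part 3: U2 = 33/364; threaded value p + q = 397; r = 33; cross terms: (-19*-33 - 5*-11)=682, (5*33 - -22*-33)=-561, (-22*-11 - -19*33)=869; twice the area = |990| = 990; area = 495; answer 495
Part 4: U3 = 495; threaded value p + q = 496; m = 5; total draws C(17,4) = 2380; favorable C(12,4) = 495; P = 99/476; answer 99/476

99/476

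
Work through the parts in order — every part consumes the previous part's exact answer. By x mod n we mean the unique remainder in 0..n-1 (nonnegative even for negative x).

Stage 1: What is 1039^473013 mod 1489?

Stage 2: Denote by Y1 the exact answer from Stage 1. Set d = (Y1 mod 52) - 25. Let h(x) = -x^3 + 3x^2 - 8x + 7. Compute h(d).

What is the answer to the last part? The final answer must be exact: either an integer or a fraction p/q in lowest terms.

Stage 1: squarings mod 1489: 1039^1=1039, 1039^2=1485, 1039^4=16, 1039^8=256, 1039^16=20, 1039^32=400, 1039^64=677, 1039^128=1206, 1039^256=1172, 1039^512=726, 1039^1024=1459, 1039^2048=900, 1039^4096=1473, 1039^8192=256, 1039^16384=20, 1039^32768=400, 1039^65536=677, 1039^131072=1206, 1039^262144=1172; 1039^473013 = 1039^1 * 1039^4 * 1039^16 * 1039^32 * 1039^128 * 1039^256 * 1039^512 * 1039^1024 * 1039^4096 * 1039^8192 * 1039^65536 * 1039^131072 * 1039^262144 = 10 (mod 1489); answer 10
Stage 2: Y1 = 10; d = -15; -1*(-15)^3 + 3*(-15)^2 - 8*(-15)^1 + 7 = (3375) + (675) + (120) + (7) = 4177; answer 4177

4177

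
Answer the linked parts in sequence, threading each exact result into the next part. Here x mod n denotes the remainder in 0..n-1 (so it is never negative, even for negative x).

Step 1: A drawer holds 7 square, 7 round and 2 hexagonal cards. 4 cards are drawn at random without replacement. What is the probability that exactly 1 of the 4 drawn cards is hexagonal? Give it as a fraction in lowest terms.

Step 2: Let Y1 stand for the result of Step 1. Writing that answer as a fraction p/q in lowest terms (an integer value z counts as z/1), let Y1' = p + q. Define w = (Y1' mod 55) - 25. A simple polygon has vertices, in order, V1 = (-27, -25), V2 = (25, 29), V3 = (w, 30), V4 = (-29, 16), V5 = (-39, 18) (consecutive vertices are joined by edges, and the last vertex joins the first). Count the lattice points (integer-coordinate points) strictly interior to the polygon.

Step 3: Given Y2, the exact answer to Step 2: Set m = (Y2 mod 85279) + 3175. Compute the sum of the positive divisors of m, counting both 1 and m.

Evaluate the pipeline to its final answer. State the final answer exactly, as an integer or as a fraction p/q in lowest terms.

8403

Step 1: total draws C(16,4) = 1820; favorable C(2,1)*C(14,3) = 728; P = 2/5; answer 2/5
Step 2: Y1 = 2/5; threaded value p + q = 7; w = -18; cross terms: (-27*29 - 25*-25)=-158, (25*30 - -18*29)=1272, (-18*16 - -29*30)=582, (-29*18 - -39*16)=102, (-39*-25 - -27*18)=1461; twice the area = |3259| = 3259; area = 3259/2; boundary points = 2 + 1 + 1 + 2 + 1 = 7; strictly interior points = area - boundary/2 + 1 = 1627; answer 1627
Step 3: Y2 = 1627; m = 4802; 4802 = 2 * 7^4; sigma = (1 + 2) * (1 + 7 + 49 + 343 + 2401) = 3 * 2801 = 8403; answer 8403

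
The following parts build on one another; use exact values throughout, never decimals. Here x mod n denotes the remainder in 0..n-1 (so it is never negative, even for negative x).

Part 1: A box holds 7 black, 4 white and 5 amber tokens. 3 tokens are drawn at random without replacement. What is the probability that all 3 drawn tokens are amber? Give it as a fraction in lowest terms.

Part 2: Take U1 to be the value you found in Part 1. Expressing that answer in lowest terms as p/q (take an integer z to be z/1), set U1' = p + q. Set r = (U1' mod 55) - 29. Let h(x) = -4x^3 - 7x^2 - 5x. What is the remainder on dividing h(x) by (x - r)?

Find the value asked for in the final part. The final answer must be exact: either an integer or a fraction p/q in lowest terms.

Part 1: total draws C(16,3) = 560; favorable C(5,3) = 10; P = 1/56; answer 1/56
Part 2: U1 = 1/56; threaded value p + q = 57; r = -27; remainder = value at the root: -4*(-27)^3 - 7*(-27)^2 - 5*(-27)^1 = (78732) + (-5103) + (135) = 73764; answer 73764

73764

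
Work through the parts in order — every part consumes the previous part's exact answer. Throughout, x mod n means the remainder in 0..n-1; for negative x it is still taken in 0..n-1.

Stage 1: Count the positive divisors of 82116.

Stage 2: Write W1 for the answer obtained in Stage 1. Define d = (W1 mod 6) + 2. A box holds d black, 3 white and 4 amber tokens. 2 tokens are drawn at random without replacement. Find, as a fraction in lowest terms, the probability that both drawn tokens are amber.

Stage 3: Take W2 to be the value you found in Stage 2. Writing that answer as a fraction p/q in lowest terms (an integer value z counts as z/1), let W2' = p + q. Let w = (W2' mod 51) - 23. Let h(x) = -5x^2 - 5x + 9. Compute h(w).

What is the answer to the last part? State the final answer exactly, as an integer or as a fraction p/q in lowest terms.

-1191

Stage 1: 82116 = 2^2 * 3^2 * 2281; number of divisors = (2+1) * (2+1) * (1+1) = 18; answer 18
Stage 2: W1 = 18; d = 2; total draws C(9,2) = 36; favorable C(4,2) = 6; P = 1/6; answer 1/6
Stage 3: W2 = 1/6; threaded value p + q = 7; w = -16; -5*(-16)^2 - 5*(-16)^1 + 9 = (-1280) + (80) + (9) = -1191; answer -1191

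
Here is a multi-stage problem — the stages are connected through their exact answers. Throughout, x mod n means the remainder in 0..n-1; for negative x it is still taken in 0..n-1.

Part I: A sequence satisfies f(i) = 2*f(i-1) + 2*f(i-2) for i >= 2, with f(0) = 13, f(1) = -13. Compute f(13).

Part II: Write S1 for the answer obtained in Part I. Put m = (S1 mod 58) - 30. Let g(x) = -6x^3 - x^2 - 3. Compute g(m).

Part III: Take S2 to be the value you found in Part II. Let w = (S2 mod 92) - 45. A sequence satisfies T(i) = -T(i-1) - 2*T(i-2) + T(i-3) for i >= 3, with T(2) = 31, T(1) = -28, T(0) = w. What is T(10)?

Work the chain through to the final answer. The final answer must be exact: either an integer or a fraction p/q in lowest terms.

Part I: f(2) = 2*(-13) + 2*(13) = 0; iterating: f(2)=0, f(3)=-26, f(4)=-52, f(5)=-156, f(6)=-416, f(7)=-1144, f(8)=-3120, f(9)=-8528, f(10)=-23296, f(11)=-63648, f(12)=-173888, f(13)=-475072; answer -475072
Part II: S1 = -475072; m = -24; -6*(-24)^3 - 1*(-24)^2 - 3 = (82944) + (-576) + (-3) = 82365; answer 82365
Part III: S2 = 82365; w = -20; T(3) = -1*(31) - 2*(-28) + 1*(-20) = 5; iterating: T(3)=5, T(4)=-95, T(5)=116, T(6)=79, T(7)=-406, T(8)=364, T(9)=527, T(10)=-1661; answer -1661

-1661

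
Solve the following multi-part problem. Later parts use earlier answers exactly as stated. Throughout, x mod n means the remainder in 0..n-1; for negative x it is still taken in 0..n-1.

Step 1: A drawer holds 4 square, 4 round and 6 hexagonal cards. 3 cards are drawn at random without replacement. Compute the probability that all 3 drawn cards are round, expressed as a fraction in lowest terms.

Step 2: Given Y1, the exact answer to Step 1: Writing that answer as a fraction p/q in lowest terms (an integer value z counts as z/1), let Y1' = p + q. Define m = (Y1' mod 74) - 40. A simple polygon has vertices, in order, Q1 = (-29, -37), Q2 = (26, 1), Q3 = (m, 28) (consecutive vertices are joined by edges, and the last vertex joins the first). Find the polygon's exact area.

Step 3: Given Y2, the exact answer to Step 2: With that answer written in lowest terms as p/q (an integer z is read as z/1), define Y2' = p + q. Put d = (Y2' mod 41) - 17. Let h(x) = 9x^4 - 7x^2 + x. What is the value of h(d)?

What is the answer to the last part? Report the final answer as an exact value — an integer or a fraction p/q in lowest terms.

Step 1: total draws C(14,3) = 364; favorable C(4,3) = 4; P = 1/91; answer 1/91
Step 2: Y1 = 1/91; threaded value p + q = 92; m = -22; cross terms: (-29*1 - 26*-37)=933, (26*28 - -22*1)=750, (-22*-37 - -29*28)=1626; twice the area = |3309| = 3309; area = 3309/2; answer 3309/2
Step 3: Y2 = 3309/2; threaded value p + q = 3311; d = 14; 9*(14)^4 - 7*(14)^2 + 1*(14)^1 = (345744) + (-1372) + (14) = 344386; answer 344386

344386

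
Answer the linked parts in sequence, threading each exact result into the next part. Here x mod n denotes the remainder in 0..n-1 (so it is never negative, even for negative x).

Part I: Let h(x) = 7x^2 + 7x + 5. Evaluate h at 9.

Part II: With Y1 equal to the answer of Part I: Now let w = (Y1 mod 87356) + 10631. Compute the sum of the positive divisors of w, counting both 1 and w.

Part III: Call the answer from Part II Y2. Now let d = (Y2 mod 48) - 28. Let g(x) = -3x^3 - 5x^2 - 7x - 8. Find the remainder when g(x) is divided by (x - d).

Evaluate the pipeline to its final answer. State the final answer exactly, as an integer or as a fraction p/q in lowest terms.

Part I: 7*(9)^2 + 7*(9)^1 + 5 = (567) + (63) + (5) = 635; answer 635
Part II: Y1 = 635; w = 11266; 11266 = 2 * 43 * 131; sigma = (1 + 2) * (1 + 43) * (1 + 131) = 3 * 44 * 132 = 17424; answer 17424
Part III: Y2 = 17424; d = -28; remainder = value at the root: -3*(-28)^3 - 5*(-28)^2 - 7*(-28)^1 - 8 = (65856) + (-3920) + (196) + (-8) = 62124; answer 62124

62124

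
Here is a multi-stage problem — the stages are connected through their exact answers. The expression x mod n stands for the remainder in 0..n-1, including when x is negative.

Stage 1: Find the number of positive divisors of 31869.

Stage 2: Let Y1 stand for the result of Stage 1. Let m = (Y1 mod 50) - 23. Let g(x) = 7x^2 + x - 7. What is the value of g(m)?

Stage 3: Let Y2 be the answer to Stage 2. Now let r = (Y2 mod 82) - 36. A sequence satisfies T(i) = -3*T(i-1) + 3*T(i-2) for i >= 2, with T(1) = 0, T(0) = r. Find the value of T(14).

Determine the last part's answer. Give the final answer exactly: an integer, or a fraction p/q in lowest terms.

-109448415

Stage 1: 31869 = 3^2 * 3541; number of divisors = (2+1) * (1+1) = 6; answer 6
Stage 2: Y1 = 6; m = -17; 7*(-17)^2 + 1*(-17)^1 - 7 = (2023) + (-17) + (-7) = 1999; answer 1999
Stage 3: Y2 = 1999; r = -5; T(2) = -3*(0) + 3*(-5) = -15; iterating: T(2)=-15, T(3)=45, T(4)=-180, T(5)=675, T(6)=-2565, T(7)=9720, T(8)=-36855, T(9)=139725, T(10)=-529740, T(11)=2008395, T(12)=-7614405, T(13)=28868400, T(14)=-109448415; answer -109448415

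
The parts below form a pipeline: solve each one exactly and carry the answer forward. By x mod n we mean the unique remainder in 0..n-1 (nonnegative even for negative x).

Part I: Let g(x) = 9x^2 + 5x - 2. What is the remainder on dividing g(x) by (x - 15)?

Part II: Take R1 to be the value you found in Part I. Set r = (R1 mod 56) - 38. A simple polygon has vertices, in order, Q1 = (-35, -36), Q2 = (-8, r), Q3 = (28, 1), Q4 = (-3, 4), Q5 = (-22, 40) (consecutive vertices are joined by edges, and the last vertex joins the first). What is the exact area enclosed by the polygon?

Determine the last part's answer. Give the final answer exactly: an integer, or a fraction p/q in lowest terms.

Part I: remainder = value at the root: 9*(15)^2 + 5*(15)^1 - 2 = (2025) + (75) + (-2) = 2098; answer 2098
Part II: R1 = 2098; r = -12; cross terms: (-35*-12 - -8*-36)=132, (-8*1 - 28*-12)=328, (28*4 - -3*1)=115, (-3*40 - -22*4)=-32, (-22*-36 - -35*40)=2192; twice the area = |2735| = 2735; area = 2735/2; answer 2735/2

2735/2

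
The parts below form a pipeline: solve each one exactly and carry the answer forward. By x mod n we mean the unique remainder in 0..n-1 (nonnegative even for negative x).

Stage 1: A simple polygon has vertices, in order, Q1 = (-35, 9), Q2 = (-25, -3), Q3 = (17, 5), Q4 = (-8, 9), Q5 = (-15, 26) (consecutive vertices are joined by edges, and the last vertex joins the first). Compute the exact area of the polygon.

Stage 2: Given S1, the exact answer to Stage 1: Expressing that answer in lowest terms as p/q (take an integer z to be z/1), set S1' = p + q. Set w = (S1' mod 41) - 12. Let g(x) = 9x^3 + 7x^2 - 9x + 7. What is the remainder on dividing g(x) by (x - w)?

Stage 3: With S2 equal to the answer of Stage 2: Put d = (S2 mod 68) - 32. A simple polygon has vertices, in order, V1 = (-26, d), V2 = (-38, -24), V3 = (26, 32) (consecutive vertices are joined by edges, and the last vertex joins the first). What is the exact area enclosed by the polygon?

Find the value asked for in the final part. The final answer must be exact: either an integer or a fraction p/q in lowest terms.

Stage 1: cross terms: (-35*-3 - -25*9)=330, (-25*5 - 17*-3)=-74, (17*9 - -8*5)=193, (-8*26 - -15*9)=-73, (-15*9 - -35*26)=775; twice the area = |1151| = 1151; area = 1151/2; answer 1151/2
Stage 2: S1 = 1151/2; threaded value p + q = 1153; w = -7; remainder = value at the root: 9*(-7)^3 + 7*(-7)^2 - 9*(-7)^1 + 7 = (-3087) + (343) + (63) + (7) = -2674; answer -2674
Stage 3: S2 = -2674; d = 14; cross terms: (-26*-24 - -38*14)=1156, (-38*32 - 26*-24)=-592, (26*14 - -26*32)=1196; twice the area = |1760| = 1760; area = 880; answer 880

880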